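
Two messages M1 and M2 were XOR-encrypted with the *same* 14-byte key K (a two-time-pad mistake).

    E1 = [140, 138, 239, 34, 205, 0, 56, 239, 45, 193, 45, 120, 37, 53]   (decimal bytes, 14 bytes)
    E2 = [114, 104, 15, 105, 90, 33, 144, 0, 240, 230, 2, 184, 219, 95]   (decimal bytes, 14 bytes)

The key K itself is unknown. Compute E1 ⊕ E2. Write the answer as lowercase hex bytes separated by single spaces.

fe e2 e0 4b 97 21 a8 ef dd 27 2f c0 fe 6a

E1 ⊕ E2 = (M1 ⊕ K) ⊕ (M2 ⊕ K) = M1 ⊕ M2 — the shared key cancels under XOR.
140 ^ 114 = 254
138 ^ 104 = 226
239 ^  15 = 224
 34 ^ 105 =  75
205 ^  90 = 151
  0 ^  33 =  33
 56 ^ 144 = 168
239 ^   0 = 239
 45 ^ 240 = 221
193 ^ 230 =  39
 45 ^   2 =  47
120 ^ 184 = 192
 37 ^ 219 = 254
 53 ^  95 = 106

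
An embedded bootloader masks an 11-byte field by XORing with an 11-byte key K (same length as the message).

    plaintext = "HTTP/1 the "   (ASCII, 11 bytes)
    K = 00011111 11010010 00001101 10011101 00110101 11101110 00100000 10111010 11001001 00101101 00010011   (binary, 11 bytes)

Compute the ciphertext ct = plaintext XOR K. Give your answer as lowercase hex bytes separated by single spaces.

48 XOR 1f = 57
54 XOR d2 = 86
54 XOR 0d = 59
50 XOR 9d = cd
2f XOR 35 = 1a
31 XOR ee = df
20 XOR 20 = 00
74 XOR ba = ce
68 XOR c9 = a1
65 XOR 2d = 48
20 XOR 13 = 33

57 86 59 cd 1a df 00 ce a1 48 33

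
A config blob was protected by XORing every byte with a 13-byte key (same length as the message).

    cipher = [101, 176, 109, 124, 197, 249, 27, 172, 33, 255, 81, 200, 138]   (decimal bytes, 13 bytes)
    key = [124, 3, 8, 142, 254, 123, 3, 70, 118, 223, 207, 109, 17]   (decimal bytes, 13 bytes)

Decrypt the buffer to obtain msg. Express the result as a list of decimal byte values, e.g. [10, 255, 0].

[25, 179, 101, 242, 59, 130, 24, 234, 87, 32, 158, 165, 155]

101 XOR 124 =  25
176 XOR   3 = 179
109 XOR   8 = 101
124 XOR 142 = 242
197 XOR 254 =  59
249 XOR 123 = 130
 27 XOR   3 =  24
172 XOR  70 = 234
 33 XOR 118 =  87
255 XOR 223 =  32
 81 XOR 207 = 158
200 XOR 109 = 165
138 XOR  17 = 155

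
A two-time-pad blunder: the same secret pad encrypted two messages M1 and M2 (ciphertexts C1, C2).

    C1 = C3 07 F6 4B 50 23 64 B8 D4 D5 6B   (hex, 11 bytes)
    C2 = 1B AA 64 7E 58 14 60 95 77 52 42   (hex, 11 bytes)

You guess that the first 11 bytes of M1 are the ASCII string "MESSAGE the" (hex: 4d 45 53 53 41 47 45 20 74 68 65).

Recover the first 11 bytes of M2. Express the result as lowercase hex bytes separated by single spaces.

95 e8 c1 66 49 70 41 0d d7 ef 4c

First, C1 ⊕ C2 = (M1 ⊕ K) ⊕ (M2 ⊕ K) = M1 ⊕ M2, so the key drops out. Then M2 = (M1 ⊕ M2) ⊕ M1 over the first 11 bytes.
byte 0: (c3 XOR 1b) XOR 4d = d8 XOR 4d = 95
byte 1: (07 XOR aa) XOR 45 = ad XOR 45 = e8
byte 2: (f6 XOR 64) XOR 53 = 92 XOR 53 = c1
byte 3: (4b XOR 7e) XOR 53 = 35 XOR 53 = 66
byte 4: (50 XOR 58) XOR 41 = 08 XOR 41 = 49
byte 5: (23 XOR 14) XOR 47 = 37 XOR 47 = 70
byte 6: (64 XOR 60) XOR 45 = 04 XOR 45 = 41
byte 7: (b8 XOR 95) XOR 20 = 2d XOR 20 = 0d
byte 8: (d4 XOR 77) XOR 74 = a3 XOR 74 = d7
byte 9: (d5 XOR 52) XOR 68 = 87 XOR 68 = ef
byte 10: (6b XOR 42) XOR 65 = 29 XOR 65 = 4c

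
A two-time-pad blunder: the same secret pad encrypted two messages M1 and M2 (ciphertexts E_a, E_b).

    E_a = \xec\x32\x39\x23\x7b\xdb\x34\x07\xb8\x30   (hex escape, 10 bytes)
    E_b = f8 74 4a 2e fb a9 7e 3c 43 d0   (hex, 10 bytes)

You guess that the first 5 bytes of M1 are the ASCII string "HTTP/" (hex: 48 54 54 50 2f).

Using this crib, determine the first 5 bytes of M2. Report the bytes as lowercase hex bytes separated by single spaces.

First, E_a ⊕ E_b = (M1 ⊕ K) ⊕ (M2 ⊕ K) = M1 ⊕ M2, so the key drops out. Then M2 = (M1 ⊕ M2) ⊕ M1 over the first 5 bytes.
byte 0: (ec XOR f8) XOR 48 = 14 XOR 48 = 5c
byte 1: (32 XOR 74) XOR 54 = 46 XOR 54 = 12
byte 2: (39 XOR 4a) XOR 54 = 73 XOR 54 = 27
byte 3: (23 XOR 2e) XOR 50 = 0d XOR 50 = 5d
byte 4: (7b XOR fb) XOR 2f = 80 XOR 2f = af

5c 12 27 5d af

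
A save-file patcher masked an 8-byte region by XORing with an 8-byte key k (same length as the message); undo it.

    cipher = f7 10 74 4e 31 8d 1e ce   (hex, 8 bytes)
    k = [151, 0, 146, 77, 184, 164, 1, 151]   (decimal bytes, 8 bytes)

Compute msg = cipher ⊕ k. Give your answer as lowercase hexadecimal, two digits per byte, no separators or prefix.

6010e60389291f59

11110111 ^ 10010111 = 01100000
00010000 ^ 00000000 = 00010000
01110100 ^ 10010010 = 11100110
01001110 ^ 01001101 = 00000011
00110001 ^ 10111000 = 10001001
10001101 ^ 10100100 = 00101001
00011110 ^ 00000001 = 00011111
11001110 ^ 10010111 = 01011001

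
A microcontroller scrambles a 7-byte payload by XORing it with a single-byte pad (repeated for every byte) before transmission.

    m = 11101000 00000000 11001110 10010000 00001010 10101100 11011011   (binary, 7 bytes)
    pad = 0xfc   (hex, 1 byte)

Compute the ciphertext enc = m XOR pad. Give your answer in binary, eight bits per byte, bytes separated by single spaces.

00010100 11111100 00110010 01101100 11110110 01010000 00100111

The 1-byte key repeats, so the effective keystream is fc fc fc fc fc fc fc.
byte 0: 11101000 ⊕ 11111100 = 00010100
byte 1: 00000000 ⊕ 11111100 = 11111100
byte 2: 11001110 ⊕ 11111100 = 00110010
byte 3: 10010000 ⊕ 11111100 = 01101100
byte 4: 00001010 ⊕ 11111100 = 11110110
byte 5: 10101100 ⊕ 11111100 = 01010000
byte 6: 11011011 ⊕ 11111100 = 00100111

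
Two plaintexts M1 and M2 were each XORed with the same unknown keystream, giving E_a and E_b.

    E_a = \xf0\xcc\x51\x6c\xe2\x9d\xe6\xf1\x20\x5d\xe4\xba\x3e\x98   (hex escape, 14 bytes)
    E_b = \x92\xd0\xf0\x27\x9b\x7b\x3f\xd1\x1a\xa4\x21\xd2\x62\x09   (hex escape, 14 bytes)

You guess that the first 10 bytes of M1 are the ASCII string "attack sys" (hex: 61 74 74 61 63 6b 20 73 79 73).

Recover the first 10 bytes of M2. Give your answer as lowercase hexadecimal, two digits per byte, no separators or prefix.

0368d52a1a8df953438a

First, E_a ⊕ E_b = (M1 ⊕ K) ⊕ (M2 ⊕ K) = M1 ⊕ M2, so the key drops out. Then M2 = (M1 ⊕ M2) ⊕ M1 over the first 10 bytes.
byte 0: (f0 ^ 92) ^ 61 = 62 ^ 61 = 03
byte 1: (cc ^ d0) ^ 74 = 1c ^ 74 = 68
byte 2: (51 ^ f0) ^ 74 = a1 ^ 74 = d5
byte 3: (6c ^ 27) ^ 61 = 4b ^ 61 = 2a
byte 4: (e2 ^ 9b) ^ 63 = 79 ^ 63 = 1a
byte 5: (9d ^ 7b) ^ 6b = e6 ^ 6b = 8d
byte 6: (e6 ^ 3f) ^ 20 = d9 ^ 20 = f9
byte 7: (f1 ^ d1) ^ 73 = 20 ^ 73 = 53
byte 8: (20 ^ 1a) ^ 79 = 3a ^ 79 = 43
byte 9: (5d ^ a4) ^ 73 = f9 ^ 73 = 8a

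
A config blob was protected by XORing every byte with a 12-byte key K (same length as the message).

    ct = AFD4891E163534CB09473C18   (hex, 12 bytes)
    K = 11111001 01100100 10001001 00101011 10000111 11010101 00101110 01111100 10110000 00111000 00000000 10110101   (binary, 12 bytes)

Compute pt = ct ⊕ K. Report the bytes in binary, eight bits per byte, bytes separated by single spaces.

af xor f9 = 56
d4 xor 64 = b0
89 xor 89 = 00
1e xor 2b = 35
16 xor 87 = 91
35 xor d5 = e0
34 xor 2e = 1a
cb xor 7c = b7
09 xor b0 = b9
47 xor 38 = 7f
3c xor 00 = 3c
18 xor b5 = ad

01010110 10110000 00000000 00110101 10010001 11100000 00011010 10110111 10111001 01111111 00111100 10101101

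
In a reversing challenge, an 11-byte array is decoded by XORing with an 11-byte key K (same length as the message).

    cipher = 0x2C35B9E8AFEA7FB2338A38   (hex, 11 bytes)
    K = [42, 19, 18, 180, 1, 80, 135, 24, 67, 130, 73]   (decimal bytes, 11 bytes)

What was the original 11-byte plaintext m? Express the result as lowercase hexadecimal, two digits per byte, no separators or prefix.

0626ab5caebaf8aa700871

2c XOR 2a = 06
35 XOR 13 = 26
b9 XOR 12 = ab
e8 XOR b4 = 5c
af XOR 01 = ae
ea XOR 50 = ba
7f XOR 87 = f8
b2 XOR 18 = aa
33 XOR 43 = 70
8a XOR 82 = 08
38 XOR 49 = 71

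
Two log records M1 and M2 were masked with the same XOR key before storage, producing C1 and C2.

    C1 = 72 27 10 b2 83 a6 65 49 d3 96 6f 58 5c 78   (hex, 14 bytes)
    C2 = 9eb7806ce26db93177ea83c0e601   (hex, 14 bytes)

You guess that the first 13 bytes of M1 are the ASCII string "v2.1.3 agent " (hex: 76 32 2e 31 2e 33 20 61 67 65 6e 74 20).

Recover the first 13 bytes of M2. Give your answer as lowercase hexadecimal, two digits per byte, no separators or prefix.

First, C1 ⊕ C2 = (M1 ⊕ K) ⊕ (M2 ⊕ K) = M1 ⊕ M2, so the key drops out. Then M2 = (M1 ⊕ M2) ⊕ M1 over the first 13 bytes.
byte 0: (72 ^ 9e) ^ 76 = ec ^ 76 = 9a
byte 1: (27 ^ b7) ^ 32 = 90 ^ 32 = a2
byte 2: (10 ^ 80) ^ 2e = 90 ^ 2e = be
byte 3: (b2 ^ 6c) ^ 31 = de ^ 31 = ef
byte 4: (83 ^ e2) ^ 2e = 61 ^ 2e = 4f
byte 5: (a6 ^ 6d) ^ 33 = cb ^ 33 = f8
byte 6: (65 ^ b9) ^ 20 = dc ^ 20 = fc
byte 7: (49 ^ 31) ^ 61 = 78 ^ 61 = 19
byte 8: (d3 ^ 77) ^ 67 = a4 ^ 67 = c3
byte 9: (96 ^ ea) ^ 65 = 7c ^ 65 = 19
byte 10: (6f ^ 83) ^ 6e = ec ^ 6e = 82
byte 11: (58 ^ c0) ^ 74 = 98 ^ 74 = ec
byte 12: (5c ^ e6) ^ 20 = ba ^ 20 = 9a

9aa2beef4ff8fc19c31982ec9a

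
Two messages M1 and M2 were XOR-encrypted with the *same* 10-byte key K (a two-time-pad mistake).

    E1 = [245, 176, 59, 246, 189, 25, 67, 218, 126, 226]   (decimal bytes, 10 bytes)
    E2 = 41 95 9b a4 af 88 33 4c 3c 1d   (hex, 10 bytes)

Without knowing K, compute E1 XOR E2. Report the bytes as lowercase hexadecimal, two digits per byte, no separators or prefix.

E1 ⊕ E2 = (M1 ⊕ K) ⊕ (M2 ⊕ K) = M1 ⊕ M2 — the shared key cancels under XOR.
245 xor  65 = 180
176 xor 149 =  37
 59 xor 155 = 160
246 xor 164 =  82
189 xor 175 =  18
 25 xor 136 = 145
 67 xor  51 = 112
218 xor  76 = 150
126 xor  60 =  66
226 xor  29 = 255

b425a0521291709642ff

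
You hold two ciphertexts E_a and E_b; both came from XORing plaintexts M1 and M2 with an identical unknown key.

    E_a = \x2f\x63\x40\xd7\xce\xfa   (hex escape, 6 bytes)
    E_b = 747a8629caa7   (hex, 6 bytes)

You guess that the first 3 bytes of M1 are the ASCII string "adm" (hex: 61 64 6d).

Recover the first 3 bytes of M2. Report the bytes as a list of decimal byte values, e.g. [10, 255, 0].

[58, 125, 171]

First, E_a ⊕ E_b = (M1 ⊕ K) ⊕ (M2 ⊕ K) = M1 ⊕ M2, so the key drops out. Then M2 = (M1 ⊕ M2) ⊕ M1 over the first 3 bytes.
byte 0: (2f ⊕ 74) ⊕ 61 = 5b ⊕ 61 = 3a
byte 1: (63 ⊕ 7a) ⊕ 64 = 19 ⊕ 64 = 7d
byte 2: (40 ⊕ 86) ⊕ 6d = c6 ⊕ 6d = ab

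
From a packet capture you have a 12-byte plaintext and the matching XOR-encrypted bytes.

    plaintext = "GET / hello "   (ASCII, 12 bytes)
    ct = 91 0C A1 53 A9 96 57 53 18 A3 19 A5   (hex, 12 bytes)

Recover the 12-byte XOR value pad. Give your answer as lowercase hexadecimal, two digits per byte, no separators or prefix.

d649f57386b63f3674cf7685

Since ct = plaintext ⊕ pad, XORing both sides with plaintext gives pad = plaintext ⊕ ct.
47 ^ 91 = d6
45 ^ 0c = 49
54 ^ a1 = f5
20 ^ 53 = 73
2f ^ a9 = 86
20 ^ 96 = b6
68 ^ 57 = 3f
65 ^ 53 = 36
6c ^ 18 = 74
6c ^ a3 = cf
6f ^ 19 = 76
20 ^ a5 = 85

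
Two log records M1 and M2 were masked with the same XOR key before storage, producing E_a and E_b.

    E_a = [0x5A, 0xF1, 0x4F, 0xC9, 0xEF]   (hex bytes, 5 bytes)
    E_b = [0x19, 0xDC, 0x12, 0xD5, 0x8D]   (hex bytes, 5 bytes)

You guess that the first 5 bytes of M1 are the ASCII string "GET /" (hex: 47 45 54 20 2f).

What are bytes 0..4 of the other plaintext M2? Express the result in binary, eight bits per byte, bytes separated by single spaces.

First, E_a ⊕ E_b = (M1 ⊕ K) ⊕ (M2 ⊕ K) = M1 ⊕ M2, so the key drops out. Then M2 = (M1 ⊕ M2) ⊕ M1 over the first 5 bytes.
byte 0: (5a ⊕ 19) ⊕ 47 = 43 ⊕ 47 = 04
byte 1: (f1 ⊕ dc) ⊕ 45 = 2d ⊕ 45 = 68
byte 2: (4f ⊕ 12) ⊕ 54 = 5d ⊕ 54 = 09
byte 3: (c9 ⊕ d5) ⊕ 20 = 1c ⊕ 20 = 3c
byte 4: (ef ⊕ 8d) ⊕ 2f = 62 ⊕ 2f = 4d

00000100 01101000 00001001 00111100 01001101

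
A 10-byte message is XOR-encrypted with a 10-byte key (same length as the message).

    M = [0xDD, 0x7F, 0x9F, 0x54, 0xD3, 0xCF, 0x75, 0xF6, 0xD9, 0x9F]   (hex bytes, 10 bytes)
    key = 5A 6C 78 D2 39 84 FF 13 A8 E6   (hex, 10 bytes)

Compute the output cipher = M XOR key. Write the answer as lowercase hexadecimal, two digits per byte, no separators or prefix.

8713e786ea4b8ae57179

byte 0: dd ^ 5a = 87
byte 1: 7f ^ 6c = 13
byte 2: 9f ^ 78 = e7
byte 3: 54 ^ d2 = 86
byte 4: d3 ^ 39 = ea
byte 5: cf ^ 84 = 4b
byte 6: 75 ^ ff = 8a
byte 7: f6 ^ 13 = e5
byte 8: d9 ^ a8 = 71
byte 9: 9f ^ e6 = 79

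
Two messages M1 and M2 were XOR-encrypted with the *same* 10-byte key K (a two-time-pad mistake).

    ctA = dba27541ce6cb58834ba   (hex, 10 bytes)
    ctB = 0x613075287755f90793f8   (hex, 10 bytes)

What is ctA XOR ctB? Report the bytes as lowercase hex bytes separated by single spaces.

ctA ⊕ ctB = (M1 ⊕ K) ⊕ (M2 ⊕ K) = M1 ⊕ M2 — the shared key cancels under XOR.
db xor 61 = ba
a2 xor 30 = 92
75 xor 75 = 00
41 xor 28 = 69
ce xor 77 = b9
6c xor 55 = 39
b5 xor f9 = 4c
88 xor 07 = 8f
34 xor 93 = a7
ba xor f8 = 42

ba 92 00 69 b9 39 4c 8f a7 42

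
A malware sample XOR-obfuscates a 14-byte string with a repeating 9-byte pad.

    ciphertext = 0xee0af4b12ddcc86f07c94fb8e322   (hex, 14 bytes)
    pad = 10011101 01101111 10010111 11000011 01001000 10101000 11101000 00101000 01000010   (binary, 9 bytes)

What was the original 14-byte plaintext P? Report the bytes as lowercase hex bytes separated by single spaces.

The 9-byte key repeats, so the effective keystream is 9d 6f 97 c3 48 a8 e8 28 42 9d 6f 97 c3 48.
byte 0: 11101110 XOR 10011101 = 01110011
byte 1: 00001010 XOR 01101111 = 01100101
byte 2: 11110100 XOR 10010111 = 01100011
byte 3: 10110001 XOR 11000011 = 01110010
byte 4: 00101101 XOR 01001000 = 01100101
byte 5: 11011100 XOR 10101000 = 01110100
byte 6: 11001000 XOR 11101000 = 00100000
byte 7: 01101111 XOR 00101000 = 01000111
byte 8: 00000111 XOR 01000010 = 01000101
byte 9: 11001001 XOR 10011101 = 01010100
byte 10: 01001111 XOR 01101111 = 00100000
byte 11: 10111000 XOR 10010111 = 00101111
byte 12: 11100011 XOR 11000011 = 00100000
byte 13: 00100010 XOR 01001000 = 01101010

73 65 63 72 65 74 20 47 45 54 20 2f 20 6a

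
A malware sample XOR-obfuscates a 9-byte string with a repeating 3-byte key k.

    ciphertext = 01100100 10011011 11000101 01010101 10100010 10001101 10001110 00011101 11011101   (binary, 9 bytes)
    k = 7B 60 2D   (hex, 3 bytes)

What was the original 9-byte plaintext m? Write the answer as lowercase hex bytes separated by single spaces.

The 3-byte key repeats, so the effective keystream is 7b 60 2d 7b 60 2d 7b 60 2d.
byte 0: 64 ^ 7b = 1f
byte 1: 9b ^ 60 = fb
byte 2: c5 ^ 2d = e8
byte 3: 55 ^ 7b = 2e
byte 4: a2 ^ 60 = c2
byte 5: 8d ^ 2d = a0
byte 6: 8e ^ 7b = f5
byte 7: 1d ^ 60 = 7d
byte 8: dd ^ 2d = f0

1f fb e8 2e c2 a0 f5 7d f0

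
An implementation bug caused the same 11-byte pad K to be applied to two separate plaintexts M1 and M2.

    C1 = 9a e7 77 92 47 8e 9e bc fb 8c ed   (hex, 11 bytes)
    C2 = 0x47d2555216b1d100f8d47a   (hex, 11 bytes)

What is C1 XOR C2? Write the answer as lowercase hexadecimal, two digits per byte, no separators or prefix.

dd3522c0513f4fbc035897

C1 ⊕ C2 = (M1 ⊕ K) ⊕ (M2 ⊕ K) = M1 ⊕ M2 — the shared key cancels under XOR.
10011010 ^ 01000111 = 11011101
11100111 ^ 11010010 = 00110101
01110111 ^ 01010101 = 00100010
10010010 ^ 01010010 = 11000000
01000111 ^ 00010110 = 01010001
10001110 ^ 10110001 = 00111111
10011110 ^ 11010001 = 01001111
10111100 ^ 00000000 = 10111100
11111011 ^ 11111000 = 00000011
10001100 ^ 11010100 = 01011000
11101101 ^ 01111010 = 10010111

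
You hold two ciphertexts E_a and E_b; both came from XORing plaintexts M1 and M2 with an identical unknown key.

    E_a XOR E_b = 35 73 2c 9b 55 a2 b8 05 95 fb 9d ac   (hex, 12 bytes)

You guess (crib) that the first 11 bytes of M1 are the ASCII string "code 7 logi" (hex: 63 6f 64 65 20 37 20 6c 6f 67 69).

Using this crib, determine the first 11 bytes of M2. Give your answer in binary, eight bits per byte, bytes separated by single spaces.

01010110 00011100 01001000 11111110 01110101 10010101 10011000 01101001 11111010 10011100 11110100

Since E_a ⊕ E_b = M1 ⊕ M2, XORing with the guessed M1 bytes yields the corresponding M2 bytes: M2 = (E_a ⊕ E_b) ⊕ M1.
35 ^ 63 = 56
73 ^ 6f = 1c
2c ^ 64 = 48
9b ^ 65 = fe
55 ^ 20 = 75
a2 ^ 37 = 95
b8 ^ 20 = 98
05 ^ 6c = 69
95 ^ 6f = fa
fb ^ 67 = 9c
9d ^ 69 = f4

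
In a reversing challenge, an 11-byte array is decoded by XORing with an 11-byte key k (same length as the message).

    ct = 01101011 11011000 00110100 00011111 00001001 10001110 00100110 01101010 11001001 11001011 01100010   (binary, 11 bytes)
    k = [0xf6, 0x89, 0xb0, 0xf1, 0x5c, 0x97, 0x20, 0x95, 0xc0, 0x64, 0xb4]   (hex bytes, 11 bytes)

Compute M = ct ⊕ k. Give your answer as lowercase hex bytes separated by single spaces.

9d 51 84 ee 55 19 06 ff 09 af d6

byte 0: 01101011 xor 11110110 = 10011101
byte 1: 11011000 xor 10001001 = 01010001
byte 2: 00110100 xor 10110000 = 10000100
byte 3: 00011111 xor 11110001 = 11101110
byte 4: 00001001 xor 01011100 = 01010101
byte 5: 10001110 xor 10010111 = 00011001
byte 6: 00100110 xor 00100000 = 00000110
byte 7: 01101010 xor 10010101 = 11111111
byte 8: 11001001 xor 11000000 = 00001001
byte 9: 11001011 xor 01100100 = 10101111
byte 10: 01100010 xor 10110100 = 11010110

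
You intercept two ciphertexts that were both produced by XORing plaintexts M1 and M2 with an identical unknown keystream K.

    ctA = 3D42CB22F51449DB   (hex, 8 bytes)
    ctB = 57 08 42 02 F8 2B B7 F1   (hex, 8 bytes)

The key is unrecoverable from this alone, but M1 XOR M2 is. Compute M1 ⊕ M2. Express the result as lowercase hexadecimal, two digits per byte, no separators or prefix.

6a4a89200d3ffe2a

ctA ⊕ ctB = (M1 ⊕ K) ⊕ (M2 ⊕ K) = M1 ⊕ M2 — the shared key cancels under XOR.
00111101 ⊕ 01010111 = 01101010
01000010 ⊕ 00001000 = 01001010
11001011 ⊕ 01000010 = 10001001
00100010 ⊕ 00000010 = 00100000
11110101 ⊕ 11111000 = 00001101
00010100 ⊕ 00101011 = 00111111
01001001 ⊕ 10110111 = 11111110
11011011 ⊕ 11110001 = 00101010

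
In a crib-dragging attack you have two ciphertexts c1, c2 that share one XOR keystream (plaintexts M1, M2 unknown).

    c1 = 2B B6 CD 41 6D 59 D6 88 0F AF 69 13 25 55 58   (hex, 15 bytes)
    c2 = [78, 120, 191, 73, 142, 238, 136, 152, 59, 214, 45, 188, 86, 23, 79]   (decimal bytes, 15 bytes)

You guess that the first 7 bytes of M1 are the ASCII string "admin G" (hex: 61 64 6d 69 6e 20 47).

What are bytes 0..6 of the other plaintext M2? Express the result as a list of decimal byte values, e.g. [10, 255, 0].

First, c1 ⊕ c2 = (M1 ⊕ K) ⊕ (M2 ⊕ K) = M1 ⊕ M2, so the key drops out. Then M2 = (M1 ⊕ M2) ⊕ M1 over the first 7 bytes.
byte 0: (2b ^ 4e) ^ 61 = 65 ^ 61 = 04
byte 1: (b6 ^ 78) ^ 64 = ce ^ 64 = aa
byte 2: (cd ^ bf) ^ 6d = 72 ^ 6d = 1f
byte 3: (41 ^ 49) ^ 69 = 08 ^ 69 = 61
byte 4: (6d ^ 8e) ^ 6e = e3 ^ 6e = 8d
byte 5: (59 ^ ee) ^ 20 = b7 ^ 20 = 97
byte 6: (d6 ^ 88) ^ 47 = 5e ^ 47 = 19

[4, 170, 31, 97, 141, 151, 25]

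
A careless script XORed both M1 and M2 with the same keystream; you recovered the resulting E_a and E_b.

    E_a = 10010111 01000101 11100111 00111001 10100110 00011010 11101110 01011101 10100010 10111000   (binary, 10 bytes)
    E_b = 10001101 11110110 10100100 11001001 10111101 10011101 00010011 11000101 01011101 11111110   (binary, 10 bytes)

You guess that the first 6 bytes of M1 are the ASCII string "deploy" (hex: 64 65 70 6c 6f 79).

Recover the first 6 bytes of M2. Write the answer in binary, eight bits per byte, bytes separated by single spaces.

First, E_a ⊕ E_b = (M1 ⊕ K) ⊕ (M2 ⊕ K) = M1 ⊕ M2, so the key drops out. Then M2 = (M1 ⊕ M2) ⊕ M1 over the first 6 bytes.
byte 0: (97 xor 8d) xor 64 = 1a xor 64 = 7e
byte 1: (45 xor f6) xor 65 = b3 xor 65 = d6
byte 2: (e7 xor a4) xor 70 = 43 xor 70 = 33
byte 3: (39 xor c9) xor 6c = f0 xor 6c = 9c
byte 4: (a6 xor bd) xor 6f = 1b xor 6f = 74
byte 5: (1a xor 9d) xor 79 = 87 xor 79 = fe

01111110 11010110 00110011 10011100 01110100 11111110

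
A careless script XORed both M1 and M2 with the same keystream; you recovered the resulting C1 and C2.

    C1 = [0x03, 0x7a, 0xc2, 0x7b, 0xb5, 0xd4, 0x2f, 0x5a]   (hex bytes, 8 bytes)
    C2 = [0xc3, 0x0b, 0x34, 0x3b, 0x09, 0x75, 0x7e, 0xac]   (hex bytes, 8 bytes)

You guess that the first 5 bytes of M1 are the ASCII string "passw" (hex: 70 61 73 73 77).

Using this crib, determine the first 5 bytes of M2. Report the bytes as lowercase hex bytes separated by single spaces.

First, C1 ⊕ C2 = (M1 ⊕ K) ⊕ (M2 ⊕ K) = M1 ⊕ M2, so the key drops out. Then M2 = (M1 ⊕ M2) ⊕ M1 over the first 5 bytes.
byte 0: (03 xor c3) xor 70 = c0 xor 70 = b0
byte 1: (7a xor 0b) xor 61 = 71 xor 61 = 10
byte 2: (c2 xor 34) xor 73 = f6 xor 73 = 85
byte 3: (7b xor 3b) xor 73 = 40 xor 73 = 33
byte 4: (b5 xor 09) xor 77 = bc xor 77 = cb

b0 10 85 33 cb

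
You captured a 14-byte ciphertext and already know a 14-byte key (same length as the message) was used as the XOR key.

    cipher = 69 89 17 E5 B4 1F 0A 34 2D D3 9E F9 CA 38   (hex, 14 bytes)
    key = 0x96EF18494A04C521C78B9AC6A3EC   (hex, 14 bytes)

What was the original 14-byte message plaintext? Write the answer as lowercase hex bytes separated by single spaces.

ff 66 0f ac fe 1b cf 15 ea 58 04 3f 69 d4

byte 0: 105 XOR 150 = 255
byte 1: 137 XOR 239 = 102
byte 2:  23 XOR  24 =  15
byte 3: 229 XOR  73 = 172
byte 4: 180 XOR  74 = 254
byte 5:  31 XOR   4 =  27
byte 6:  10 XOR 197 = 207
byte 7:  52 XOR  33 =  21
byte 8:  45 XOR 199 = 234
byte 9: 211 XOR 139 =  88
byte 10: 158 XOR 154 =   4
byte 11: 249 XOR 198 =  63
byte 12: 202 XOR 163 = 105
byte 13:  56 XOR 236 = 212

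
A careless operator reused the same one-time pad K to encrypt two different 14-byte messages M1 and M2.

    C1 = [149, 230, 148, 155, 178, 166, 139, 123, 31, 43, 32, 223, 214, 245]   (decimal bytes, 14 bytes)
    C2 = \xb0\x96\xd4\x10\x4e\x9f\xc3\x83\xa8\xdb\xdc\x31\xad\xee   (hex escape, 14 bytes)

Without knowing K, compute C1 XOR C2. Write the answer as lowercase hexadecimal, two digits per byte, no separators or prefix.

2570408bfc3948f8b7f0fcee7b1b

C1 ⊕ C2 = (M1 ⊕ K) ⊕ (M2 ⊕ K) = M1 ⊕ M2 — the shared key cancels under XOR.
byte 0: 95 XOR b0 = 25
byte 1: e6 XOR 96 = 70
byte 2: 94 XOR d4 = 40
byte 3: 9b XOR 10 = 8b
byte 4: b2 XOR 4e = fc
byte 5: a6 XOR 9f = 39
byte 6: 8b XOR c3 = 48
byte 7: 7b XOR 83 = f8
byte 8: 1f XOR a8 = b7
byte 9: 2b XOR db = f0
byte 10: 20 XOR dc = fc
byte 11: df XOR 31 = ee
byte 12: d6 XOR ad = 7b
byte 13: f5 XOR ee = 1b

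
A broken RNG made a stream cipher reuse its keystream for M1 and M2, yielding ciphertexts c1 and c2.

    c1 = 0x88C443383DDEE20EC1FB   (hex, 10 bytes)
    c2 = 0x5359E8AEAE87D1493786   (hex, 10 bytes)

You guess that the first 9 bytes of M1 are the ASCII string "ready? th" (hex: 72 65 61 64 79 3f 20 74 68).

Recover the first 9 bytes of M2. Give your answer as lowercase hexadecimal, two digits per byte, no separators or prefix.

First, c1 ⊕ c2 = (M1 ⊕ K) ⊕ (M2 ⊕ K) = M1 ⊕ M2, so the key drops out. Then M2 = (M1 ⊕ M2) ⊕ M1 over the first 9 bytes.
byte 0: (88 xor 53) xor 72 = db xor 72 = a9
byte 1: (c4 xor 59) xor 65 = 9d xor 65 = f8
byte 2: (43 xor e8) xor 61 = ab xor 61 = ca
byte 3: (38 xor ae) xor 64 = 96 xor 64 = f2
byte 4: (3d xor ae) xor 79 = 93 xor 79 = ea
byte 5: (de xor 87) xor 3f = 59 xor 3f = 66
byte 6: (e2 xor d1) xor 20 = 33 xor 20 = 13
byte 7: (0e xor 49) xor 74 = 47 xor 74 = 33
byte 8: (c1 xor 37) xor 68 = f6 xor 68 = 9e

a9f8caf2ea6613339e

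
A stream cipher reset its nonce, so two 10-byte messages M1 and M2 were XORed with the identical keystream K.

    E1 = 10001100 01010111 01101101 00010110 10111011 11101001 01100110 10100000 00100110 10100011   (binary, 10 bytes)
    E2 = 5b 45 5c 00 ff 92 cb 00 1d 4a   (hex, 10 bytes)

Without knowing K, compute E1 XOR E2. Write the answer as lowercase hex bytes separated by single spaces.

E1 ⊕ E2 = (M1 ⊕ K) ⊕ (M2 ⊕ K) = M1 ⊕ M2 — the shared key cancels under XOR.
byte 0: 140 XOR  91 = 215
byte 1:  87 XOR  69 =  18
byte 2: 109 XOR  92 =  49
byte 3:  22 XOR   0 =  22
byte 4: 187 XOR 255 =  68
byte 5: 233 XOR 146 = 123
byte 6: 102 XOR 203 = 173
byte 7: 160 XOR   0 = 160
byte 8:  38 XOR  29 =  59
byte 9: 163 XOR  74 = 233

d7 12 31 16 44 7b ad a0 3b e9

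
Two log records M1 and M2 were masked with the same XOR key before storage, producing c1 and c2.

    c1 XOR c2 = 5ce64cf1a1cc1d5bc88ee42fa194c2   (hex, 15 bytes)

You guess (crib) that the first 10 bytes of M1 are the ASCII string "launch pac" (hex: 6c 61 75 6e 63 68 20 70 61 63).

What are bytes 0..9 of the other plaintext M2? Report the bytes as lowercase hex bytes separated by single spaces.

Since c1 ⊕ c2 = M1 ⊕ M2, XORing with the guessed M1 bytes yields the corresponding M2 bytes: M2 = (c1 ⊕ c2) ⊕ M1.
byte 0: 5c ⊕ 6c = 30
byte 1: e6 ⊕ 61 = 87
byte 2: 4c ⊕ 75 = 39
byte 3: f1 ⊕ 6e = 9f
byte 4: a1 ⊕ 63 = c2
byte 5: cc ⊕ 68 = a4
byte 6: 1d ⊕ 20 = 3d
byte 7: 5b ⊕ 70 = 2b
byte 8: c8 ⊕ 61 = a9
byte 9: 8e ⊕ 63 = ed

30 87 39 9f c2 a4 3d 2b a9 ed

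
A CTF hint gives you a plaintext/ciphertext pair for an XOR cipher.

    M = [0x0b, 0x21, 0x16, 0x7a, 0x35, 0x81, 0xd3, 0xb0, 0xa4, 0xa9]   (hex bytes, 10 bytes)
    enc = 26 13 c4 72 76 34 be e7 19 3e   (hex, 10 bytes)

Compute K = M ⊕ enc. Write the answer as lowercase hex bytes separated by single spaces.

Since enc = M ⊕ K, XORing both sides with M gives K = M ⊕ enc.
0b XOR 26 = 2d
21 XOR 13 = 32
16 XOR c4 = d2
7a XOR 72 = 08
35 XOR 76 = 43
81 XOR 34 = b5
d3 XOR be = 6d
b0 XOR e7 = 57
a4 XOR 19 = bd
a9 XOR 3e = 97

2d 32 d2 08 43 b5 6d 57 bd 97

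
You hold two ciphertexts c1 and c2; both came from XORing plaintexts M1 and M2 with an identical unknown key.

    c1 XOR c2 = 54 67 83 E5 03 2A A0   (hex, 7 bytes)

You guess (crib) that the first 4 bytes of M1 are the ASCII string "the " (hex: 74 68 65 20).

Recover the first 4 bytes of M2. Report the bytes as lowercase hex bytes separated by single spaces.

Since c1 ⊕ c2 = M1 ⊕ M2, XORing with the guessed M1 bytes yields the corresponding M2 bytes: M2 = (c1 ⊕ c2) ⊕ M1.
54 ⊕ 74 = 20
67 ⊕ 68 = 0f
83 ⊕ 65 = e6
e5 ⊕ 20 = c5

20 0f e6 c5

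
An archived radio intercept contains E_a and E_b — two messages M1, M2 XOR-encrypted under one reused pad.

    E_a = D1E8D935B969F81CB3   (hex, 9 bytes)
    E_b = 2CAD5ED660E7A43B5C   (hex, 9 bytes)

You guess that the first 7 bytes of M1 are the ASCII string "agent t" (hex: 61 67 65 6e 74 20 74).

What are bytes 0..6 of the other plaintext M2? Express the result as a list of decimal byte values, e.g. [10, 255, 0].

[156, 34, 226, 141, 173, 174, 40]

First, E_a ⊕ E_b = (M1 ⊕ K) ⊕ (M2 ⊕ K) = M1 ⊕ M2, so the key drops out. Then M2 = (M1 ⊕ M2) ⊕ M1 over the first 7 bytes.
byte 0: (d1 xor 2c) xor 61 = fd xor 61 = 9c
byte 1: (e8 xor ad) xor 67 = 45 xor 67 = 22
byte 2: (d9 xor 5e) xor 65 = 87 xor 65 = e2
byte 3: (35 xor d6) xor 6e = e3 xor 6e = 8d
byte 4: (b9 xor 60) xor 74 = d9 xor 74 = ad
byte 5: (69 xor e7) xor 20 = 8e xor 20 = ae
byte 6: (f8 xor a4) xor 74 = 5c xor 74 = 28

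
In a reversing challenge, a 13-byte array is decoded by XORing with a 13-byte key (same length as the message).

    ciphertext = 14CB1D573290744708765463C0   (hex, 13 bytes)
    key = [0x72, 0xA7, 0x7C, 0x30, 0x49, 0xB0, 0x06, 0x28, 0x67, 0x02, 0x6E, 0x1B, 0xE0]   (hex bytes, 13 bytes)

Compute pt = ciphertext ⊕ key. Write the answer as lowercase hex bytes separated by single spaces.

14 ⊕ 72 = 66
cb ⊕ a7 = 6c
1d ⊕ 7c = 61
57 ⊕ 30 = 67
32 ⊕ 49 = 7b
90 ⊕ b0 = 20
74 ⊕ 06 = 72
47 ⊕ 28 = 6f
08 ⊕ 67 = 6f
76 ⊕ 02 = 74
54 ⊕ 6e = 3a
63 ⊕ 1b = 78
c0 ⊕ e0 = 20

66 6c 61 67 7b 20 72 6f 6f 74 3a 78 20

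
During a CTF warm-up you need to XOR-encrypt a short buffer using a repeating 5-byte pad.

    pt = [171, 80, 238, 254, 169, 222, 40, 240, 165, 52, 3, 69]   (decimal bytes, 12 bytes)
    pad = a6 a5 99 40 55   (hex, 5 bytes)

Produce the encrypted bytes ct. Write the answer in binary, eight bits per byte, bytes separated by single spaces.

00001101 11110101 01110111 10111110 11111100 01111000 10001101 01101001 11100101 01100001 10100101 11100000

The 5-byte key repeats, so the effective keystream is a6 a5 99 40 55 a6 a5 99 40 55 a6 a5.
byte 0: 10101011 xor 10100110 = 00001101
byte 1: 01010000 xor 10100101 = 11110101
byte 2: 11101110 xor 10011001 = 01110111
byte 3: 11111110 xor 01000000 = 10111110
byte 4: 10101001 xor 01010101 = 11111100
byte 5: 11011110 xor 10100110 = 01111000
byte 6: 00101000 xor 10100101 = 10001101
byte 7: 11110000 xor 10011001 = 01101001
byte 8: 10100101 xor 01000000 = 11100101
byte 9: 00110100 xor 01010101 = 01100001
byte 10: 00000011 xor 10100110 = 10100101
byte 11: 01000101 xor 10100101 = 11100000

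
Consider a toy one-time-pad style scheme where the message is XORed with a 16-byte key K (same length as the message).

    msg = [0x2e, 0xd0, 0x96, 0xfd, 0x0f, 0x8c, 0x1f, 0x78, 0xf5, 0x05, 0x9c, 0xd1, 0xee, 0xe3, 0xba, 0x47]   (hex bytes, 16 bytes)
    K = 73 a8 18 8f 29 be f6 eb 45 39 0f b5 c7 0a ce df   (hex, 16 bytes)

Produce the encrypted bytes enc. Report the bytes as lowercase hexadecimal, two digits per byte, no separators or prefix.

byte 0: 2e XOR 73 = 5d
byte 1: d0 XOR a8 = 78
byte 2: 96 XOR 18 = 8e
byte 3: fd XOR 8f = 72
byte 4: 0f XOR 29 = 26
byte 5: 8c XOR be = 32
byte 6: 1f XOR f6 = e9
byte 7: 78 XOR eb = 93
byte 8: f5 XOR 45 = b0
byte 9: 05 XOR 39 = 3c
byte 10: 9c XOR 0f = 93
byte 11: d1 XOR b5 = 64
byte 12: ee XOR c7 = 29
byte 13: e3 XOR 0a = e9
byte 14: ba XOR ce = 74
byte 15: 47 XOR df = 98

5d788e722632e993b03c936429e97498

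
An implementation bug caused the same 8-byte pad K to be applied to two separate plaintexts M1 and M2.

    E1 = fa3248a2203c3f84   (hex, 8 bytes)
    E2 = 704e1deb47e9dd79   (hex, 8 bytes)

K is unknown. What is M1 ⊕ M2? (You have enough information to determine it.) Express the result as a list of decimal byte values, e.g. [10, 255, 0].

E1 ⊕ E2 = (M1 ⊕ K) ⊕ (M2 ⊕ K) = M1 ⊕ M2 — the shared key cancels under XOR.
fa xor 70 = 8a
32 xor 4e = 7c
48 xor 1d = 55
a2 xor eb = 49
20 xor 47 = 67
3c xor e9 = d5
3f xor dd = e2
84 xor 79 = fd

[138, 124, 85, 73, 103, 213, 226, 253]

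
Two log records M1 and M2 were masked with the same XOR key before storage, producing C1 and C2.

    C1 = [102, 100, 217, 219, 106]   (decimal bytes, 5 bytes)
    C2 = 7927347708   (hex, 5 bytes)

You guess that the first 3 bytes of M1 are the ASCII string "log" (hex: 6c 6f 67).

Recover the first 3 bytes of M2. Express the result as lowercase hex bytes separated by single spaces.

73 2c 8a

First, C1 ⊕ C2 = (M1 ⊕ K) ⊕ (M2 ⊕ K) = M1 ⊕ M2, so the key drops out. Then M2 = (M1 ⊕ M2) ⊕ M1 over the first 3 bytes.
byte 0: (66 ⊕ 79) ⊕ 6c = 1f ⊕ 6c = 73
byte 1: (64 ⊕ 27) ⊕ 6f = 43 ⊕ 6f = 2c
byte 2: (d9 ⊕ 34) ⊕ 67 = ed ⊕ 67 = 8a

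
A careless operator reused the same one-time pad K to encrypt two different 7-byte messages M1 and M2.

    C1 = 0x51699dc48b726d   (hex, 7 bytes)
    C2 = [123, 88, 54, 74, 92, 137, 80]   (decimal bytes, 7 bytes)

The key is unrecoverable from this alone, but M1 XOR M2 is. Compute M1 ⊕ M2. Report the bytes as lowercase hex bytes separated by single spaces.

C1 ⊕ C2 = (M1 ⊕ K) ⊕ (M2 ⊕ K) = M1 ⊕ M2 — the shared key cancels under XOR.
51 XOR 7b = 2a
69 XOR 58 = 31
9d XOR 36 = ab
c4 XOR 4a = 8e
8b XOR 5c = d7
72 XOR 89 = fb
6d XOR 50 = 3d

2a 31 ab 8e d7 fb 3d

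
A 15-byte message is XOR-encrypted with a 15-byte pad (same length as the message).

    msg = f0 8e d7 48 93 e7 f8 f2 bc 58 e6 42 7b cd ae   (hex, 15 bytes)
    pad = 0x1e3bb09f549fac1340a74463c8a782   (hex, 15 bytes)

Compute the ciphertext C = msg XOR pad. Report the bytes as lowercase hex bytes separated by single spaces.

11110000 XOR 00011110 = 11101110
10001110 XOR 00111011 = 10110101
11010111 XOR 10110000 = 01100111
01001000 XOR 10011111 = 11010111
10010011 XOR 01010100 = 11000111
11100111 XOR 10011111 = 01111000
11111000 XOR 10101100 = 01010100
11110010 XOR 00010011 = 11100001
10111100 XOR 01000000 = 11111100
01011000 XOR 10100111 = 11111111
11100110 XOR 01000100 = 10100010
01000010 XOR 01100011 = 00100001
01111011 XOR 11001000 = 10110011
11001101 XOR 10100111 = 01101010
10101110 XOR 10000010 = 00101100

ee b5 67 d7 c7 78 54 e1 fc ff a2 21 b3 6a 2c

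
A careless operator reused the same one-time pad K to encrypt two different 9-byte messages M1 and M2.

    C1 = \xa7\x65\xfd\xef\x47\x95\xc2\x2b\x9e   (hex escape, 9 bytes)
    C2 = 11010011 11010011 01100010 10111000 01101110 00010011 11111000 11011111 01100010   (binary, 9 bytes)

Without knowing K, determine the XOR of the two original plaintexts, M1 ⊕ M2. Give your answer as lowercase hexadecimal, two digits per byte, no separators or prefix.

74b69f5729863af4fc

C1 ⊕ C2 = (M1 ⊕ K) ⊕ (M2 ⊕ K) = M1 ⊕ M2 — the shared key cancels under XOR.
a7 xor d3 = 74
65 xor d3 = b6
fd xor 62 = 9f
ef xor b8 = 57
47 xor 6e = 29
95 xor 13 = 86
c2 xor f8 = 3a
2b xor df = f4
9e xor 62 = fc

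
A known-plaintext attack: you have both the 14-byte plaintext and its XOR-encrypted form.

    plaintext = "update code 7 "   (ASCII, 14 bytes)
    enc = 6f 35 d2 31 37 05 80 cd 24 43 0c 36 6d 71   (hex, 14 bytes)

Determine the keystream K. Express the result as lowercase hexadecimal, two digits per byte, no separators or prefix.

Since enc = plaintext ⊕ K, XORing both sides with plaintext gives K = plaintext ⊕ enc.
117 XOR 111 =  26
112 XOR  53 =  69
100 XOR 210 = 182
 97 XOR  49 =  80
116 XOR  55 =  67
101 XOR   5 =  96
 32 XOR 128 = 160
 99 XOR 205 = 174
111 XOR  36 =  75
100 XOR  67 =  39
101 XOR  12 = 105
 32 XOR  54 =  22
 55 XOR 109 =  90
 32 XOR 113 =  81

1a45b6504360a0ae4b2769165a51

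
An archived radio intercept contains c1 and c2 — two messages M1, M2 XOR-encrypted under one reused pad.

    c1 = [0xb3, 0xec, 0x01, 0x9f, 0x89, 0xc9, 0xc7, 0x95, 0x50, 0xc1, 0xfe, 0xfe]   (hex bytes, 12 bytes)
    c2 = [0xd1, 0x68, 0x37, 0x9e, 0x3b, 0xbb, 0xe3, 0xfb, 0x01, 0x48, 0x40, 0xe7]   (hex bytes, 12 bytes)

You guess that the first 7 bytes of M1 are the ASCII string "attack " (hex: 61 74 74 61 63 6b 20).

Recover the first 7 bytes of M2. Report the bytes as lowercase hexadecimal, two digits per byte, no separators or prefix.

03f04260d11904

First, c1 ⊕ c2 = (M1 ⊕ K) ⊕ (M2 ⊕ K) = M1 ⊕ M2, so the key drops out. Then M2 = (M1 ⊕ M2) ⊕ M1 over the first 7 bytes.
byte 0: (b3 ⊕ d1) ⊕ 61 = 62 ⊕ 61 = 03
byte 1: (ec ⊕ 68) ⊕ 74 = 84 ⊕ 74 = f0
byte 2: (01 ⊕ 37) ⊕ 74 = 36 ⊕ 74 = 42
byte 3: (9f ⊕ 9e) ⊕ 61 = 01 ⊕ 61 = 60
byte 4: (89 ⊕ 3b) ⊕ 63 = b2 ⊕ 63 = d1
byte 5: (c9 ⊕ bb) ⊕ 6b = 72 ⊕ 6b = 19
byte 6: (c7 ⊕ e3) ⊕ 20 = 24 ⊕ 20 = 04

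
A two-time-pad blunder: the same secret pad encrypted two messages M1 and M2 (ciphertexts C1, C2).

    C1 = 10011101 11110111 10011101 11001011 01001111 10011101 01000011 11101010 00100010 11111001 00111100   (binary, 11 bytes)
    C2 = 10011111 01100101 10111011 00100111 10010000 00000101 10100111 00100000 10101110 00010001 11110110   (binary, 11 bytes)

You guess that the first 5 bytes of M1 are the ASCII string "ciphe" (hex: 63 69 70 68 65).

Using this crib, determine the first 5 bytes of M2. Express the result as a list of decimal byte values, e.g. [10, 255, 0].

First, C1 ⊕ C2 = (M1 ⊕ K) ⊕ (M2 ⊕ K) = M1 ⊕ M2, so the key drops out. Then M2 = (M1 ⊕ M2) ⊕ M1 over the first 5 bytes.
byte 0: (9d XOR 9f) XOR 63 = 02 XOR 63 = 61
byte 1: (f7 XOR 65) XOR 69 = 92 XOR 69 = fb
byte 2: (9d XOR bb) XOR 70 = 26 XOR 70 = 56
byte 3: (cb XOR 27) XOR 68 = ec XOR 68 = 84
byte 4: (4f XOR 90) XOR 65 = df XOR 65 = ba

[97, 251, 86, 132, 186]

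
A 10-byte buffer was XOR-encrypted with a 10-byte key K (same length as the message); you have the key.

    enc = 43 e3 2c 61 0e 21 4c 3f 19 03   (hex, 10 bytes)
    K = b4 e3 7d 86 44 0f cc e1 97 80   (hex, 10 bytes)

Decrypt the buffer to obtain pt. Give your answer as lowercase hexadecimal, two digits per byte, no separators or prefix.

XOR is its own inverse, so applying the key byte-wise gives the result directly.
43 ⊕ b4 = f7
e3 ⊕ e3 = 00
2c ⊕ 7d = 51
61 ⊕ 86 = e7
0e ⊕ 44 = 4a
21 ⊕ 0f = 2e
4c ⊕ cc = 80
3f ⊕ e1 = de
19 ⊕ 97 = 8e
03 ⊕ 80 = 83

f70051e74a2e80de8e83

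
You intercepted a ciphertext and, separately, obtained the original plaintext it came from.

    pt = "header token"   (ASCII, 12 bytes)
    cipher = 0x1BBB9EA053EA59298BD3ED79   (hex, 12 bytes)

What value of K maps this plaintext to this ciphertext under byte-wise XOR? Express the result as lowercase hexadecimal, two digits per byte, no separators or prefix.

Since cipher = pt ⊕ K, XORing both sides with pt gives K = pt ⊕ cipher.
byte 0: 104 XOR  27 = 115
byte 1: 101 XOR 187 = 222
byte 2:  97 XOR 158 = 255
byte 3: 100 XOR 160 = 196
byte 4: 101 XOR  83 =  54
byte 5: 114 XOR 234 = 152
byte 6:  32 XOR  89 = 121
byte 7: 116 XOR  41 =  93
byte 8: 111 XOR 139 = 228
byte 9: 107 XOR 211 = 184
byte 10: 101 XOR 237 = 136
byte 11: 110 XOR 121 =  23

73deffc43698795de4b88817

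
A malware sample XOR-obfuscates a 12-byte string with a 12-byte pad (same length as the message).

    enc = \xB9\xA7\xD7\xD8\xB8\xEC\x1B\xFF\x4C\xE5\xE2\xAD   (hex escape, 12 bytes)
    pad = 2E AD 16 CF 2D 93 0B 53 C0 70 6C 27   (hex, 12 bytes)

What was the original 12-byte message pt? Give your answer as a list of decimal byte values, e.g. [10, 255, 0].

b9 ⊕ 2e = 97
a7 ⊕ ad = 0a
d7 ⊕ 16 = c1
d8 ⊕ cf = 17
b8 ⊕ 2d = 95
ec ⊕ 93 = 7f
1b ⊕ 0b = 10
ff ⊕ 53 = ac
4c ⊕ c0 = 8c
e5 ⊕ 70 = 95
e2 ⊕ 6c = 8e
ad ⊕ 27 = 8a

[151, 10, 193, 23, 149, 127, 16, 172, 140, 149, 142, 138]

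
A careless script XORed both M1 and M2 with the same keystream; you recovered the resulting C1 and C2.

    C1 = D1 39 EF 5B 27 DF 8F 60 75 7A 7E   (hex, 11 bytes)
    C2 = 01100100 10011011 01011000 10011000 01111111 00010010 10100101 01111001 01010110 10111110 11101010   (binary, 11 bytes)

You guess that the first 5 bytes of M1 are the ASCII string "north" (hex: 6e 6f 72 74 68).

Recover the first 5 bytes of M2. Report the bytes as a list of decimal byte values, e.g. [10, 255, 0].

First, C1 ⊕ C2 = (M1 ⊕ K) ⊕ (M2 ⊕ K) = M1 ⊕ M2, so the key drops out. Then M2 = (M1 ⊕ M2) ⊕ M1 over the first 5 bytes.
byte 0: (d1 xor 64) xor 6e = b5 xor 6e = db
byte 1: (39 xor 9b) xor 6f = a2 xor 6f = cd
byte 2: (ef xor 58) xor 72 = b7 xor 72 = c5
byte 3: (5b xor 98) xor 74 = c3 xor 74 = b7
byte 4: (27 xor 7f) xor 68 = 58 xor 68 = 30

[219, 205, 197, 183, 48]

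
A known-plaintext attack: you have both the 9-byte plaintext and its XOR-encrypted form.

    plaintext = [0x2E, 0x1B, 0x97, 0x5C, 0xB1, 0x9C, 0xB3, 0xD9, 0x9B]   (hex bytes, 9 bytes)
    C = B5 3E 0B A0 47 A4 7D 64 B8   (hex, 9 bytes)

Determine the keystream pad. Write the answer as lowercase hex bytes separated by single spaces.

9b 25 9c fc f6 38 ce bd 23

Since C = plaintext ⊕ pad, XORing both sides with plaintext gives pad = plaintext ⊕ C.
2e xor b5 = 9b
1b xor 3e = 25
97 xor 0b = 9c
5c xor a0 = fc
b1 xor 47 = f6
9c xor a4 = 38
b3 xor 7d = ce
d9 xor 64 = bd
9b xor b8 = 23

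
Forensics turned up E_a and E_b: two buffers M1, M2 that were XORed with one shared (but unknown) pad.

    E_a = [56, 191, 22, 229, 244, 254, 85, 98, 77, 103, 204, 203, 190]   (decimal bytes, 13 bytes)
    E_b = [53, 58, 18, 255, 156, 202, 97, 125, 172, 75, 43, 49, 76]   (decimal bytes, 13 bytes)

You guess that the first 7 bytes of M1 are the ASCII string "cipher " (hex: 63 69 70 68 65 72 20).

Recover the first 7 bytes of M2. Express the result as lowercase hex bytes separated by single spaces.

First, E_a ⊕ E_b = (M1 ⊕ K) ⊕ (M2 ⊕ K) = M1 ⊕ M2, so the key drops out. Then M2 = (M1 ⊕ M2) ⊕ M1 over the first 7 bytes.
byte 0: (38 ⊕ 35) ⊕ 63 = 0d ⊕ 63 = 6e
byte 1: (bf ⊕ 3a) ⊕ 69 = 85 ⊕ 69 = ec
byte 2: (16 ⊕ 12) ⊕ 70 = 04 ⊕ 70 = 74
byte 3: (e5 ⊕ ff) ⊕ 68 = 1a ⊕ 68 = 72
byte 4: (f4 ⊕ 9c) ⊕ 65 = 68 ⊕ 65 = 0d
byte 5: (fe ⊕ ca) ⊕ 72 = 34 ⊕ 72 = 46
byte 6: (55 ⊕ 61) ⊕ 20 = 34 ⊕ 20 = 14

6e ec 74 72 0d 46 14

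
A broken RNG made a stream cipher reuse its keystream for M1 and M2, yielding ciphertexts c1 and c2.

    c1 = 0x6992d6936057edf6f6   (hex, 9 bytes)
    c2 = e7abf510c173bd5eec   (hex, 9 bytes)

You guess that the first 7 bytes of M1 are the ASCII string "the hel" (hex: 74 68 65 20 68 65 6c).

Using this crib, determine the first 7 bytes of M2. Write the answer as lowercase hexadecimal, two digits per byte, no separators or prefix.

First, c1 ⊕ c2 = (M1 ⊕ K) ⊕ (M2 ⊕ K) = M1 ⊕ M2, so the key drops out. Then M2 = (M1 ⊕ M2) ⊕ M1 over the first 7 bytes.
byte 0: (69 XOR e7) XOR 74 = 8e XOR 74 = fa
byte 1: (92 XOR ab) XOR 68 = 39 XOR 68 = 51
byte 2: (d6 XOR f5) XOR 65 = 23 XOR 65 = 46
byte 3: (93 XOR 10) XOR 20 = 83 XOR 20 = a3
byte 4: (60 XOR c1) XOR 68 = a1 XOR 68 = c9
byte 5: (57 XOR 73) XOR 65 = 24 XOR 65 = 41
byte 6: (ed XOR bd) XOR 6c = 50 XOR 6c = 3c

fa5146a3c9413c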